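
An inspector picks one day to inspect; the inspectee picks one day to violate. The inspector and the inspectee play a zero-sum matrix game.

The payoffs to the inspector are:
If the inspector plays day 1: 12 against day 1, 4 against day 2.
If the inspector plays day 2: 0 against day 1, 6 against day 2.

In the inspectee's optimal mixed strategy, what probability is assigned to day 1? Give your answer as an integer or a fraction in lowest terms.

1/7

Row minima are 4 and 0, so the inspector's maximin is 4; column maxima are 12 and 6, so the inspectee's minimax is 6. These differ, so the equilibrium is in mixed strategies.
Let the inspectee play day 1 with probability q. The inspector is indifferent when 12q + 4(1−q) = 6(1−q), giving q = 1/7.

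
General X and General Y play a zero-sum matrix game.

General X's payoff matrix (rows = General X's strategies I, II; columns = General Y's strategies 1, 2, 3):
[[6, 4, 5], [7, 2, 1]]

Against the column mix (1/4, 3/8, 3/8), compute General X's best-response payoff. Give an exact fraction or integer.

39/8

I: (6)·(1/4) + (4)·(3/8) + (5)·(3/8) = 39/8.
II: (7)·(1/4) + (2)·(3/8) + (1)·(3/8) = 23/8.
The best pure response is I with expected payoff 39/8.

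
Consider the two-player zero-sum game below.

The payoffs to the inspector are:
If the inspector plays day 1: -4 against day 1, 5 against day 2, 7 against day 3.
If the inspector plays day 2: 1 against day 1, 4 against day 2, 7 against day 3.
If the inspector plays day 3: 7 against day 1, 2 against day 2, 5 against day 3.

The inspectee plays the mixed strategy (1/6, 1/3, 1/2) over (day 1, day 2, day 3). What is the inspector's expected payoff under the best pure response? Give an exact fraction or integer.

day 1: (-4)·(1/6) + (5)·(1/3) + (7)·(1/2) = 9/2.
day 2: (1)·(1/6) + (4)·(1/3) + (7)·(1/2) = 5.
day 3: (7)·(1/6) + (2)·(1/3) + (5)·(1/2) = 13/3.
The best pure response is day 2 with expected payoff 5.

5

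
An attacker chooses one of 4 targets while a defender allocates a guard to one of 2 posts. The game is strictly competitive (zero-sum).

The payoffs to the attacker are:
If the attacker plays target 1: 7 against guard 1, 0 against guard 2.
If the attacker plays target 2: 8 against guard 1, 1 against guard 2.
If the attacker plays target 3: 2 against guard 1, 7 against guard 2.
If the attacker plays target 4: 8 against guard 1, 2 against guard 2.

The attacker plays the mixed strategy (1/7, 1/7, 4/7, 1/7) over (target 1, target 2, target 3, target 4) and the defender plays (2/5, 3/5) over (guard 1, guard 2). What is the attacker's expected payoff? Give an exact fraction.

Against (2/5, 3/5), each row's expected payoff is target 1: 14/5; target 2: 19/5; target 3: 5; target 4: 22/5.
Taking the (1/7, 1/7, 4/7, 1/7)-weighted average: (1/7)·(14/5) + (1/7)·(19/5) + (4/7)·(5) + (1/7)·(22/5) = 31/7.

31/7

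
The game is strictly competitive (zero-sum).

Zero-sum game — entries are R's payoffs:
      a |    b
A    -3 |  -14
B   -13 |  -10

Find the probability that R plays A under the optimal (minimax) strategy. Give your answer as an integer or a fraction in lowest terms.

Row minima are -14 and -13, so R's maximin is -13; column maxima are -3 and -10, so C's minimax is -10. These differ, so the equilibrium is in mixed strategies.
Let R play A with probability p. C is indifferent when −3p − 13(1−p) = −14p − 10(1−p), giving p = 3/14.

3/14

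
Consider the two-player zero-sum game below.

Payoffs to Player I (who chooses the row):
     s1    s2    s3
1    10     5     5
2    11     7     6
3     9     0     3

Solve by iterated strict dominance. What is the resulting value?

Column s1 is strictly dominated by s2 for Player II (5<10, 7<11, 0<9); eliminate s1.
Row 1 is strictly dominated by row 2 (7>5, 6>5); eliminate 1.
Row 3 is strictly dominated by row 2 (7>0, 6>3); eliminate 3.
Column s2 is strictly dominated by s3 for Player II (6<7); eliminate s2.
Only (2, s3) remains, with payoff 6.

6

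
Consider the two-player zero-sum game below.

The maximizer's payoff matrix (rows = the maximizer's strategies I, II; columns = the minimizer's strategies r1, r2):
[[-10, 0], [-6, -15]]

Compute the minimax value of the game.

Row minima are -10 and -15, so the maximizer's maximin is -10; column maxima are -6 and 0, so the minimizer's minimax is -6. These differ, so the equilibrium is in mixed strategies.
Let the maximizer play I with probability p. The minimizer is indifferent when −10p − 6(1−p) = −15(1−p), giving p = 9/19.
Let the minimizer play r1 with probability q. The maximizer is indifferent when −10q = −6q − 15(1−q), giving q = 15/19.
The value is -10·(15/19) + (0)·(4/19) = -150/19.

-150/19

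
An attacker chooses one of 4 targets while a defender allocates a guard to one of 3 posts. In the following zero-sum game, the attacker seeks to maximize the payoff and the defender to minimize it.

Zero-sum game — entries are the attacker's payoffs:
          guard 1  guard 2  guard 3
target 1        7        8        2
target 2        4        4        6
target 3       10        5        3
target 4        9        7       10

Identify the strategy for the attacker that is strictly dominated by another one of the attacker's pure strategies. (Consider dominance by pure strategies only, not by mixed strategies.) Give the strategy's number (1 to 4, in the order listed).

Compare target 2 with target 4: 9 > 4, 7 > 4, 10 > 6.
So target 4 strictly dominates target 2 for the attacker; target 2 is strictly dominated.

2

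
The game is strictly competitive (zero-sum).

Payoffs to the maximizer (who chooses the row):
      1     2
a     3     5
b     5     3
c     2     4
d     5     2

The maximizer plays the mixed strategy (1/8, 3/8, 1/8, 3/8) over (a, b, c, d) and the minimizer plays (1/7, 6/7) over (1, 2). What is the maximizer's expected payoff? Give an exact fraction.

179/56

Against (1/7, 6/7), each row's expected payoff is a: 33/7; b: 23/7; c: 26/7; d: 17/7.
Taking the (1/8, 3/8, 1/8, 3/8)-weighted average: (1/8)·(33/7) + (3/8)·(23/7) + (1/8)·(26/7) + (3/8)·(17/7) = 179/56.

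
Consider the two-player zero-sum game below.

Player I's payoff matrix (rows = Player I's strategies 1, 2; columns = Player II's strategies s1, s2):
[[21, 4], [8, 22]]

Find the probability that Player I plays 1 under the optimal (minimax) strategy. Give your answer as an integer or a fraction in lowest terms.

Row minima are 4 and 8, so Player I's maximin is 8; column maxima are 21 and 22, so Player II's minimax is 21. These differ, so the equilibrium is in mixed strategies.
Let Player I play 1 with probability p. Player II is indifferent when 21p + 8(1−p) = 4p + 22(1−p), giving p = 14/31.

14/31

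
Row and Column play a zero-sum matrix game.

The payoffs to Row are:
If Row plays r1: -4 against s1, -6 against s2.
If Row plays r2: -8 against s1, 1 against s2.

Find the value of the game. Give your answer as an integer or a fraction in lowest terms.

-52/11

Row minima are -6 and -8, so Row's maximin is -6; column maxima are -4 and 1, so Column's minimax is -4. These differ, so the equilibrium is in mixed strategies.
Let Row play r1 with probability p. Column is indifferent when −4p − 8(1−p) = −6p + (1−p), giving p = 9/11.
Let Column play s1 with probability q. Row is indifferent when −4q − 6(1−q) = −8q + (1−q), giving q = 7/11.
The value is -4·(7/11) + (-6)·(4/11) = -52/11.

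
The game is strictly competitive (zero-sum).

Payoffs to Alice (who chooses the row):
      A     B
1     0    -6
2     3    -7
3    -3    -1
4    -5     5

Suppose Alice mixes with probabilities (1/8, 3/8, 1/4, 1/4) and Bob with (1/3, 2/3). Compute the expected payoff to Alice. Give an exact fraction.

-15/8

Against (1/3, 2/3), each row's expected payoff is 1: -4; 2: -11/3; 3: -5/3; 4: 5/3.
Taking the (1/8, 3/8, 1/4, 1/4)-weighted average: (1/8)·(-4) + (3/8)·(-11/3) + (1/4)·(-5/3) + (1/4)·(5/3) = -15/8.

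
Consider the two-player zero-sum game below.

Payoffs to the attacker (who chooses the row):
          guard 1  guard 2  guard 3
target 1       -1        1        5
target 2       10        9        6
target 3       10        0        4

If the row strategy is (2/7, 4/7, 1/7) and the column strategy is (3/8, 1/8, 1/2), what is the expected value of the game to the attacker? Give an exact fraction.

167/28

Against (3/8, 1/8, 1/2), each row's expected payoff is target 1: 9/4; target 2: 63/8; target 3: 23/4.
Taking the (2/7, 4/7, 1/7)-weighted average: (2/7)·(9/4) + (4/7)·(63/8) + (1/7)·(23/4) = 167/28.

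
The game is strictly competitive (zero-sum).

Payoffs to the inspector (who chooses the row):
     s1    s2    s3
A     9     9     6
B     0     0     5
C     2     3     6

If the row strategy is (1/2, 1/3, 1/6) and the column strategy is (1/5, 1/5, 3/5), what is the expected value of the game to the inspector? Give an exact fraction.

Against (1/5, 1/5, 3/5), each row's expected payoff is A: 36/5; B: 3; C: 23/5.
Taking the (1/2, 1/3, 1/6)-weighted average: (1/2)·(36/5) + (1/3)·(3) + (1/6)·(23/5) = 161/30.

161/30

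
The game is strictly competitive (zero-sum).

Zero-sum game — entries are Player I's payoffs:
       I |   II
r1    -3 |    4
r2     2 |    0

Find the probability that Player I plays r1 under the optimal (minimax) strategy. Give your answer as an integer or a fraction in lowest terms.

Row minima are -3 and 0, so Player I's maximin is 0; column maxima are 2 and 4, so Player II's minimax is 2. These differ, so the equilibrium is in mixed strategies.
Let Player I play r1 with probability p. Player II is indifferent when −3p + 2(1−p) = 4p, giving p = 2/9.

2/9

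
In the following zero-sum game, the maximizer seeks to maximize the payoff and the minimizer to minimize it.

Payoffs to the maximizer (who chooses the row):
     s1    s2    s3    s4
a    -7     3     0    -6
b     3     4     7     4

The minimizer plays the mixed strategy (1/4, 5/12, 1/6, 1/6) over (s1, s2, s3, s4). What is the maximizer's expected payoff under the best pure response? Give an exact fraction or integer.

a: (-7)·(1/4) + (3)·(5/12) + (0)·(1/6) + (-6)·(1/6) = -3/2.
b: (3)·(1/4) + (4)·(5/12) + (7)·(1/6) + (4)·(1/6) = 17/4.
The best pure response is b with expected payoff 17/4.

17/4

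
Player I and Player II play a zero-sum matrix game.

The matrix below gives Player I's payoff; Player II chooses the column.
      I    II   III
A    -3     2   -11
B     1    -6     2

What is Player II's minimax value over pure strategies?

The worst case (largest entry) in each column is I: 1, II: 2, III: 2.
The best (smallest) of these is 1.

1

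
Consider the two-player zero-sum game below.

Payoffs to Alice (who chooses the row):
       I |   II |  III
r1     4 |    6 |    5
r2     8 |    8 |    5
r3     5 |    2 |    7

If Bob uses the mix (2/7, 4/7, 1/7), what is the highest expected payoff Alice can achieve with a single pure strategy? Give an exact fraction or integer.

53/7

r1: (4)·(2/7) + (6)·(4/7) + (5)·(1/7) = 37/7.
r2: (8)·(2/7) + (8)·(4/7) + (5)·(1/7) = 53/7.
r3: (5)·(2/7) + (2)·(4/7) + (7)·(1/7) = 25/7.
The best pure response is r2 with expected payoff 53/7.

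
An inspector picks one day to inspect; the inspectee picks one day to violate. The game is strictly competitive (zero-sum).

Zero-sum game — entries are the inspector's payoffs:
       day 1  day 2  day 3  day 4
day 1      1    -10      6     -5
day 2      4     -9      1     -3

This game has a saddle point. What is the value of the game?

Row minima: -10, -9 → the inspector's maximin is -9.
Column maxima: 4, -9, 6, -3 → the inspectee's minimax is -9.
They coincide at (day 2, day 2), so the value is -9.

-9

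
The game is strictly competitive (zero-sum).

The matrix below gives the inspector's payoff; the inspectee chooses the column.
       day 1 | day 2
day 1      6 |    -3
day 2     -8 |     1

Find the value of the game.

Row minima are -3 and -8, so the inspector's maximin is -3; column maxima are 6 and 1, so the inspectee's minimax is 1. These differ, so the equilibrium is in mixed strategies.
Let the inspector play day 1 with probability p. The inspectee is indifferent when 6p − 8(1−p) = −3p + (1−p), giving p = 1/2.
Let the inspectee play day 1 with probability q. The inspector is indifferent when 6q − 3(1−q) = −8q + (1−q), giving q = 2/9.
The value is 6·(2/9) + (-3)·(7/9) = -1.

-1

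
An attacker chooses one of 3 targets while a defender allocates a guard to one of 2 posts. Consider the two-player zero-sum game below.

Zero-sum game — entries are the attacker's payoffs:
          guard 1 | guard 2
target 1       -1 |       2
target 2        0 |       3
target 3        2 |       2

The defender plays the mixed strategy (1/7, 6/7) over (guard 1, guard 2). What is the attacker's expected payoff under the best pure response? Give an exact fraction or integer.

18/7

target 1: (-1)·(1/7) + (2)·(6/7) = 11/7.
target 2: (0)·(1/7) + (3)·(6/7) = 18/7.
target 3: (2)·(1/7) + (2)·(6/7) = 2.
The best pure response is target 2 with expected payoff 18/7.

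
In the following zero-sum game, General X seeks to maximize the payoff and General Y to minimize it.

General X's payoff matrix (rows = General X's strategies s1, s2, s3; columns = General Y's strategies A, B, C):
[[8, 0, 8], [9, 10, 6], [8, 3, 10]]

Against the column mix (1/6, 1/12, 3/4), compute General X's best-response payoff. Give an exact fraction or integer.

s1: (8)·(1/6) + (0)·(1/12) + (8)·(3/4) = 22/3.
s2: (9)·(1/6) + (10)·(1/12) + (6)·(3/4) = 41/6.
s3: (8)·(1/6) + (3)·(1/12) + (10)·(3/4) = 109/12.
The best pure response is s3 with expected payoff 109/12.

109/12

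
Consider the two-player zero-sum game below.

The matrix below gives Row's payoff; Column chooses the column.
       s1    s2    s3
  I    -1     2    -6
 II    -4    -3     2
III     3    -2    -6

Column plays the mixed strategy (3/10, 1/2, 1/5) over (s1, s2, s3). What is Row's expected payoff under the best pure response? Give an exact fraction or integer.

-1/2

I: (-1)·(3/10) + (2)·(1/2) + (-6)·(1/5) = -1/2.
II: (-4)·(3/10) + (-3)·(1/2) + (2)·(1/5) = -23/10.
III: (3)·(3/10) + (-2)·(1/2) + (-6)·(1/5) = -13/10.
The best pure response is I with expected payoff -1/2.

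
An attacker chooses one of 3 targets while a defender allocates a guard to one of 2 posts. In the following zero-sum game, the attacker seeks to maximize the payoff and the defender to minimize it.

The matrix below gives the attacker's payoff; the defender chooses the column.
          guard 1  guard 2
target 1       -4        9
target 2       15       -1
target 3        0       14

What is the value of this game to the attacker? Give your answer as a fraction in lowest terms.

7

Row target 1 is strictly dominated by row target 3, so the attacker never plays it.
The remaining 2×2 game on (target 2, target 3) × (guard 1, guard 2) has no saddle point. Let the attacker play target 2 with probability p; indifference gives 15p = −p + 14(1−p), so p = 7/15.
Similarly the defender's optimal q on guard 1 is 1/2, and the value is 15·(1/2) + (-1)·(1/2) = 7.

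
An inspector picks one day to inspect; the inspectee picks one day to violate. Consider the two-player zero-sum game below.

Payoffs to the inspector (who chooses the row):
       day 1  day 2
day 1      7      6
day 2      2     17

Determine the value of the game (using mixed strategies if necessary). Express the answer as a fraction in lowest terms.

Row minima are 6 and 2, so the inspector's maximin is 6; column maxima are 7 and 17, so the inspectee's minimax is 7. These differ, so the equilibrium is in mixed strategies.
Let the inspector play day 1 with probability p. The inspectee is indifferent when 7p + 2(1−p) = 6p + 17(1−p), giving p = 15/16.
Let the inspectee play day 1 with probability q. The inspector is indifferent when 7q + 6(1−q) = 2q + 17(1−q), giving q = 11/16.
The value is 7·(11/16) + (6)·(5/16) = 107/16.

107/16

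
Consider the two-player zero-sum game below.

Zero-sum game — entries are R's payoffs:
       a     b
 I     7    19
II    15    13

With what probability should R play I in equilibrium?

1/7

Row minima are 7 and 13, so R's maximin is 13; column maxima are 15 and 19, so C's minimax is 15. These differ, so the equilibrium is in mixed strategies.
Let R play I with probability p. C is indifferent when 7p + 15(1−p) = 19p + 13(1−p), giving p = 1/7.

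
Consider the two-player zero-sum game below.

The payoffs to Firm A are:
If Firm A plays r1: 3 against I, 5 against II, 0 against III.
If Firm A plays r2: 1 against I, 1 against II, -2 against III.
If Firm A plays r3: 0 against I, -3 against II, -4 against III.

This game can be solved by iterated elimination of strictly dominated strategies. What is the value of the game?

Column I is strictly dominated by III for Firm B (0<3, -2<1, -4<0); eliminate I.
Row r3 is strictly dominated by row r1 (5>-3, 0>-4); eliminate r3.
Column II is strictly dominated by III for Firm B (0<5, -2<1); eliminate II.
Row r2 is strictly dominated by row r1 (0>-2); eliminate r2.
Only (r1, III) remains, with payoff 0.

0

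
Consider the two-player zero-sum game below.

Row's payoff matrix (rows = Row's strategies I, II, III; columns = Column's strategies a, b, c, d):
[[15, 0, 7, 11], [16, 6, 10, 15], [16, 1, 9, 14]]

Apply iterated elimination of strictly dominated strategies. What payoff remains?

Column c is strictly dominated by b for Column (0<7, 6<10, 1<9); eliminate c.
Column d is strictly dominated by b for Column (0<11, 6<15, 1<14); eliminate d.
Column a is strictly dominated by b for Column (0<15, 6<16, 1<16); eliminate a.
Row I is strictly dominated by row II (6>0); eliminate I.
Row III is strictly dominated by row II (6>1); eliminate III.
Only (II, b) remains, with payoff 6.

6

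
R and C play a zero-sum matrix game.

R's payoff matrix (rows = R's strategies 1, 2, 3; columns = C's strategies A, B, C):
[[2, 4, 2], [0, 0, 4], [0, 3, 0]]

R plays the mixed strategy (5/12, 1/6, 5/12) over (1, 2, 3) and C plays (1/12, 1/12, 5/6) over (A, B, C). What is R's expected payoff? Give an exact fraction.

Against (1/12, 1/12, 5/6), each row's expected payoff is 1: 13/6; 2: 10/3; 3: 1/4.
Taking the (5/12, 1/6, 5/12)-weighted average: (5/12)·(13/6) + (1/6)·(10/3) + (5/12)·(1/4) = 25/16.

25/16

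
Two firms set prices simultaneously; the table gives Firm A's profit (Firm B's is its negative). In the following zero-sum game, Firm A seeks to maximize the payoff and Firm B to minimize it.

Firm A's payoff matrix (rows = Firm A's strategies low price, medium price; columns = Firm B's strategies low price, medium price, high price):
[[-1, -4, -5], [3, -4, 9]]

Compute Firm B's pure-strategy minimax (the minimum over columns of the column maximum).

-4

The worst case (largest entry) in each column is low price: 3, medium price: -4, high price: 9.
The best (smallest) of these is -4.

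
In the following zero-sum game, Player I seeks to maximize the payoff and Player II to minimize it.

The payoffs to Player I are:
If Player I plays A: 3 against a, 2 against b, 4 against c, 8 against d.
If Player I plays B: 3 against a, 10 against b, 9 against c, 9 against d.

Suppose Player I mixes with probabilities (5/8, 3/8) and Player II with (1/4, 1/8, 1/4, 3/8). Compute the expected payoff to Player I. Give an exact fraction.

383/64

Against (1/4, 1/8, 1/4, 3/8), each row's expected payoff is A: 5; B: 61/8.
Taking the (5/8, 3/8)-weighted average: (5/8)·(5) + (3/8)·(61/8) = 383/64.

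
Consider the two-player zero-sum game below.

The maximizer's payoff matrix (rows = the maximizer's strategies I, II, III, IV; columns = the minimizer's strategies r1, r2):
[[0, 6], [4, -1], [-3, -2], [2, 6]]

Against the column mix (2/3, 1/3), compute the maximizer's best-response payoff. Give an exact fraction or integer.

I: (0)·(2/3) + (6)·(1/3) = 2.
II: (4)·(2/3) + (-1)·(1/3) = 7/3.
III: (-3)·(2/3) + (-2)·(1/3) = -8/3.
IV: (2)·(2/3) + (6)·(1/3) = 10/3.
The best pure response is IV with expected payoff 10/3.

10/3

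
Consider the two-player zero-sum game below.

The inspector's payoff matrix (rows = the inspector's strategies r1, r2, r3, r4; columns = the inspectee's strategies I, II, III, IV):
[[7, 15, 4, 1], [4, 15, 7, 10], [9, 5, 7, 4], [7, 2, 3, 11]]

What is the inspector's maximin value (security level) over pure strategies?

The worst-case payoff for each row is r1: 1, r2: 4, r3: 4, r4: 2.
The best of these is 4.

4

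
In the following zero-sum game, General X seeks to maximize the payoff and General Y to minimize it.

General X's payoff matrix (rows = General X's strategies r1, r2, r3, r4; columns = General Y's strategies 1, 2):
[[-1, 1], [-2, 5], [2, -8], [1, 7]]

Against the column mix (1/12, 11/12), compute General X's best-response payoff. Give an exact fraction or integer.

13/2

r1: (-1)·(1/12) + (1)·(11/12) = 5/6.
r2: (-2)·(1/12) + (5)·(11/12) = 53/12.
r3: (2)·(1/12) + (-8)·(11/12) = -43/6.
r4: (1)·(1/12) + (7)·(11/12) = 13/2.
The best pure response is r4 with expected payoff 13/2.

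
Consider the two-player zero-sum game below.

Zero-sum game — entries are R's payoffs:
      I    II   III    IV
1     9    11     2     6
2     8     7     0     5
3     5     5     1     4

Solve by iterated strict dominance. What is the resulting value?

Column II is strictly dominated by III for C (2<11, 0<7, 1<5); eliminate II.
Row 3 is strictly dominated by row 1 (9>5, 2>1, 6>4); eliminate 3.
Column I is strictly dominated by III for C (2<9, 0<8); eliminate I.
Row 2 is strictly dominated by row 1 (2>0, 6>5); eliminate 2.
Column IV is strictly dominated by III for C (2<6); eliminate IV.
Only (1, III) remains, with payoff 2.

2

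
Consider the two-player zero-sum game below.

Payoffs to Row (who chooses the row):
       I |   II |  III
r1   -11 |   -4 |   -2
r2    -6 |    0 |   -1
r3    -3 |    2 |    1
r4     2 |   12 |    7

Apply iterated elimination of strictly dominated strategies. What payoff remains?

2

Column III is strictly dominated by I for Column (-11<-2, -6<-1, -3<1, 2<7); eliminate III.
Column II is strictly dominated by I for Column (-11<-4, -6<0, -3<2, 2<12); eliminate II.
Row r1 is strictly dominated by row r2 (-6>-11); eliminate r1.
Row r2 is strictly dominated by row r3 (-3>-6); eliminate r2.
Row r3 is strictly dominated by row r4 (2>-3); eliminate r3.
Only (r4, I) remains, with payoff 2.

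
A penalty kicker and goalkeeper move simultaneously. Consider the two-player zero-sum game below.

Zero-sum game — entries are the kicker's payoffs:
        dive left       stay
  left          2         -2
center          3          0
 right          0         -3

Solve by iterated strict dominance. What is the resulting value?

0

Row right is strictly dominated by row left (2>0, -2>-3); eliminate right.
Row left is strictly dominated by row center (3>2, 0>-2); eliminate left.
Column dive left is strictly dominated by stay for the goalkeeper (0<3); eliminate dive left.
Only (center, stay) remains, with payoff 0.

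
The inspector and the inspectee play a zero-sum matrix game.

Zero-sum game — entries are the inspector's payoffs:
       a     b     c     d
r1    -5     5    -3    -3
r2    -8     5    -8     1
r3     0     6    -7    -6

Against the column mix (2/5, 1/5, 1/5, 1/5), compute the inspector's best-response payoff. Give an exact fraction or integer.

r1: (-5)·(2/5) + (5)·(1/5) + (-3)·(1/5) + (-3)·(1/5) = -11/5.
r2: (-8)·(2/5) + (5)·(1/5) + (-8)·(1/5) + (1)·(1/5) = -18/5.
r3: (0)·(2/5) + (6)·(1/5) + (-7)·(1/5) + (-6)·(1/5) = -7/5.
The best pure response is r3 with expected payoff -7/5.

-7/5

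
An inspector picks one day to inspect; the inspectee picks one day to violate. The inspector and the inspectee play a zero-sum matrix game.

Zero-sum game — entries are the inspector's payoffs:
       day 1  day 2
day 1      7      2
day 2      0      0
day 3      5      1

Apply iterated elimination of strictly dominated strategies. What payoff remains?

Row day 3 is strictly dominated by row day 1 (7>5, 2>1); eliminate day 3.
Row day 2 is strictly dominated by row day 1 (7>0, 2>0); eliminate day 2.
Column day 1 is strictly dominated by day 2 for the inspectee (2<7); eliminate day 1.
Only (day 1, day 2) remains, with payoff 2.

2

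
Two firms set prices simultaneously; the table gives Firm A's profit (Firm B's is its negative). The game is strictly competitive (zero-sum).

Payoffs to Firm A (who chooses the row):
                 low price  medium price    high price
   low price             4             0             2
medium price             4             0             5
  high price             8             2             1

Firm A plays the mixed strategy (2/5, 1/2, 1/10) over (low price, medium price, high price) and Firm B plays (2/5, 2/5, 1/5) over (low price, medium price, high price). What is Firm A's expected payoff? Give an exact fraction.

63/25

Against (2/5, 2/5, 1/5), each row's expected payoff is low price: 2; medium price: 13/5; high price: 21/5.
Taking the (2/5, 1/2, 1/10)-weighted average: (2/5)·(2) + (1/2)·(13/5) + (1/10)·(21/5) = 63/25.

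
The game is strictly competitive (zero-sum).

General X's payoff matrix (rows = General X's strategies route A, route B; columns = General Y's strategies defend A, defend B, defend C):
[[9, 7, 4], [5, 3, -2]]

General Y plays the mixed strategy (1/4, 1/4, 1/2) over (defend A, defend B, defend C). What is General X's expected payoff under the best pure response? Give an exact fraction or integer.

route A: (9)·(1/4) + (7)·(1/4) + (4)·(1/2) = 6.
route B: (5)·(1/4) + (3)·(1/4) + (-2)·(1/2) = 1.
The best pure response is route A with expected payoff 6.

6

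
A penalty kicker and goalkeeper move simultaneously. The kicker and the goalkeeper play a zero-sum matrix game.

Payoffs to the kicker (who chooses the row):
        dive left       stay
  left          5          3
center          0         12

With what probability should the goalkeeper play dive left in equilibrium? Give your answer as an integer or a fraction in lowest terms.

9/14

Row minima are 3 and 0, so the kicker's maximin is 3; column maxima are 5 and 12, so the goalkeeper's minimax is 5. These differ, so the equilibrium is in mixed strategies.
Let the goalkeeper play dive left with probability q. The kicker is indifferent when 5q + 3(1−q) = 12(1−q), giving q = 9/14.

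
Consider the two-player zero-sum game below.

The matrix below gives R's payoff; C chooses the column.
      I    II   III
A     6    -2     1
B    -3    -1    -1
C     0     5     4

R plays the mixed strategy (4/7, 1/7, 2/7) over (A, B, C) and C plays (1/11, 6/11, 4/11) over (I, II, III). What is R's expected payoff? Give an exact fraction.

Against (1/11, 6/11, 4/11), each row's expected payoff is A: -2/11; B: -13/11; C: 46/11.
Taking the (4/7, 1/7, 2/7)-weighted average: (4/7)·(-2/11) + (1/7)·(-13/11) + (2/7)·(46/11) = 71/77.

71/77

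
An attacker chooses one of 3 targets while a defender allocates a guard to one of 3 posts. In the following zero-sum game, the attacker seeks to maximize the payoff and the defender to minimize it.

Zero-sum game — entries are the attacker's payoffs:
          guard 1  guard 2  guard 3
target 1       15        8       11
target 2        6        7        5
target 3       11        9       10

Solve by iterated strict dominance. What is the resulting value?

Row target 2 is strictly dominated by row target 1 (15>6, 8>7, 11>5); eliminate target 2.
Column guard 3 is strictly dominated by guard 2 for the defender (8<11, 9<10); eliminate guard 3.
Column guard 1 is strictly dominated by guard 2 for the defender (8<15, 9<11); eliminate guard 1.
Row target 1 is strictly dominated by row target 3 (9>8); eliminate target 1.
Only (target 3, guard 2) remains, with payoff 9.

9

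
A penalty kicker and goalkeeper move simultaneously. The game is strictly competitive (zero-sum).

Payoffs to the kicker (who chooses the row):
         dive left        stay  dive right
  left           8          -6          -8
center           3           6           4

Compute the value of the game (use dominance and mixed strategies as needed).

Column stay is strictly dominated by dive right for the goalkeeper (it gives the kicker more in every row).
The remaining 2×2 game on (left, center) × (dive left, dive right) has no saddle point. Let the kicker play left with probability p; indifference gives 8p + 3(1−p) = −8p + 4(1−p), so p = 1/17.
Similarly the goalkeeper's optimal q on dive left is 12/17, and the value is 8·(12/17) + (-8)·(5/17) = 56/17.

56/17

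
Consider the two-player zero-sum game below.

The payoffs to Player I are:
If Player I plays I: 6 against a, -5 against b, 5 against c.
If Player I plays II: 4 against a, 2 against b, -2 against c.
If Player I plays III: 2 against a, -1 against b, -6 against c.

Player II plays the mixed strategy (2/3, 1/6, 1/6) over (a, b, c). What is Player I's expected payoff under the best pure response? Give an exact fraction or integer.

4

I: (6)·(2/3) + (-5)·(1/6) + (5)·(1/6) = 4.
II: (4)·(2/3) + (2)·(1/6) + (-2)·(1/6) = 8/3.
III: (2)·(2/3) + (-1)·(1/6) + (-6)·(1/6) = 1/6.
The best pure response is I with expected payoff 4.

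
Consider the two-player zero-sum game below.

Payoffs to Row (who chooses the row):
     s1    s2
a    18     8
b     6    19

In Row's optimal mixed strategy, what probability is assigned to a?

Row minima are 8 and 6, so Row's maximin is 8; column maxima are 18 and 19, so Column's minimax is 18. These differ, so the equilibrium is in mixed strategies.
Let Row play a with probability p. Column is indifferent when 18p + 6(1−p) = 8p + 19(1−p), giving p = 13/23.

13/23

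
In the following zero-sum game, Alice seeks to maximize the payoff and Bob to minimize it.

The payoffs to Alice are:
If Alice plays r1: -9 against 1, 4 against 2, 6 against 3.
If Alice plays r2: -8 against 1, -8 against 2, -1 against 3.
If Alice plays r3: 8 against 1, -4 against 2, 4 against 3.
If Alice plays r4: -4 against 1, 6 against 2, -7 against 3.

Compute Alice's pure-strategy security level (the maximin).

-4

The worst-case payoff for each row is r1: -9, r2: -8, r3: -4, r4: -7.
The best of these is -4.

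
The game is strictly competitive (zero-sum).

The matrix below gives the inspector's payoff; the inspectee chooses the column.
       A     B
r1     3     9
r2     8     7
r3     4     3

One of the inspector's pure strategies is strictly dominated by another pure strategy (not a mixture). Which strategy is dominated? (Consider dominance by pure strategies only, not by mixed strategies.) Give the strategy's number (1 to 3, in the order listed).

Compare r3 with r2: 8 > 4, 7 > 3.
So r2 strictly dominates r3 for the inspector; r3 is strictly dominated.

3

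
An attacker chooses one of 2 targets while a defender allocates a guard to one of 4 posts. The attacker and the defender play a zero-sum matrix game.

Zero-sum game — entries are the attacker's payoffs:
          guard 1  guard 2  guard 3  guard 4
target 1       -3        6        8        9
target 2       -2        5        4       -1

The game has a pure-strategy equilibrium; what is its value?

-2

Row minima: -3, -2 → the attacker's maximin is -2.
Column maxima: -2, 6, 8, 9 → the defender's minimax is -2.
They coincide at (target 2, guard 1), so the value is -2.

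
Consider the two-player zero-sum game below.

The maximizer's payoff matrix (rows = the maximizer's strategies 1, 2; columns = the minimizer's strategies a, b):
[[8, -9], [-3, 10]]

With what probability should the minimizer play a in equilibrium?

19/30

Row minima are -9 and -3, so the maximizer's maximin is -3; column maxima are 8 and 10, so the minimizer's minimax is 8. These differ, so the equilibrium is in mixed strategies.
Let the minimizer play a with probability q. The maximizer is indifferent when 8q − 9(1−q) = −3q + 10(1−q), giving q = 19/30.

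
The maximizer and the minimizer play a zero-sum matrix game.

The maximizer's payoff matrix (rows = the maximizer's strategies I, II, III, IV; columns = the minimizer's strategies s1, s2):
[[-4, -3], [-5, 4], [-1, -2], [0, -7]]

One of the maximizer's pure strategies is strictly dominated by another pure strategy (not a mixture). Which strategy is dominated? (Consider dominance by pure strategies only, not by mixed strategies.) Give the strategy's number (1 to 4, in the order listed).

1

Compare I with III: -1 > -4, -2 > -3.
So III strictly dominates I for the maximizer; I is strictly dominated.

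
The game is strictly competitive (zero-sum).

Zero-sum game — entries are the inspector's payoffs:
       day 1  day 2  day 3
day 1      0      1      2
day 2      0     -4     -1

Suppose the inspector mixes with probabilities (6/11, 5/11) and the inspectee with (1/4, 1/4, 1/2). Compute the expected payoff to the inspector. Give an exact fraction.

0

Against (1/4, 1/4, 1/2), each row's expected payoff is day 1: 5/4; day 2: -3/2.
Taking the (6/11, 5/11)-weighted average: (6/11)·(5/4) + (5/11)·(-3/2) = 0.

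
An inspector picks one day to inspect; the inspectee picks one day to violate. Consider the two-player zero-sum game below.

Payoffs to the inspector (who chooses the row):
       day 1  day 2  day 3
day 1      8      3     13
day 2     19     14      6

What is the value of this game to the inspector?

Column day 1 is strictly dominated by day 2 for the inspectee (it gives the inspector more in every row).
The remaining 2×2 game on (day 1, day 2) × (day 2, day 3) has no saddle point. Let the inspector play day 1 with probability p; indifference gives 3p + 14(1−p) = 13p + 6(1−p), so p = 4/9.
Similarly the inspectee's optimal q on day 2 is 7/18, and the value is 3·(7/18) + (13)·(11/18) = 82/9.

82/9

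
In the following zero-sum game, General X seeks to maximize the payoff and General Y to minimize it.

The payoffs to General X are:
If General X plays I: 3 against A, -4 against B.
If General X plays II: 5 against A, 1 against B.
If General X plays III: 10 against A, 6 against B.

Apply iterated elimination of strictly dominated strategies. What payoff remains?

6

Row II is strictly dominated by row III (10>5, 6>1); eliminate II.
Column A is strictly dominated by B for General Y (-4<3, 6<10); eliminate A.
Row I is strictly dominated by row III (6>-4); eliminate I.
Only (III, B) remains, with payoff 6.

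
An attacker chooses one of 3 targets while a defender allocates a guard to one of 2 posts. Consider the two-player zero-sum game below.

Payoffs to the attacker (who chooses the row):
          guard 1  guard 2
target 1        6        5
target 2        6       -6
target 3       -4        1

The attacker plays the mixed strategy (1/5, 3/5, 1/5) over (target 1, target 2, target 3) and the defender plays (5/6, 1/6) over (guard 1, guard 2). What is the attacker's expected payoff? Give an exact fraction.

44/15

Against (5/6, 1/6), each row's expected payoff is target 1: 35/6; target 2: 4; target 3: -19/6.
Taking the (1/5, 3/5, 1/5)-weighted average: (1/5)·(35/6) + (3/5)·(4) + (1/5)·(-19/6) = 44/15.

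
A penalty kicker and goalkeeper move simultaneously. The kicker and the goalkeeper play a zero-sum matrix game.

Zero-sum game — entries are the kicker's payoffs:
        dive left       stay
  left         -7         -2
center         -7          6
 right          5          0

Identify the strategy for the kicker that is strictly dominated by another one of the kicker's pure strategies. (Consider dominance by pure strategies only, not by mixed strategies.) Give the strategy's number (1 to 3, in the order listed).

1

Compare left with right: 5 > -7, 0 > -2.
So right strictly dominates left for the kicker; left is strictly dominated.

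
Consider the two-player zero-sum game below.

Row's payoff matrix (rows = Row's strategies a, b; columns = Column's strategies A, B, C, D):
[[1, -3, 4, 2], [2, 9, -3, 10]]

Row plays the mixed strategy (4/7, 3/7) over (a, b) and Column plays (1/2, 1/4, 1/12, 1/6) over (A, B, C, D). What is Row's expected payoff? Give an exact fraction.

Against (1/2, 1/4, 1/12, 1/6), each row's expected payoff is a: 5/12; b: 14/3.
Taking the (4/7, 3/7)-weighted average: (4/7)·(5/12) + (3/7)·(14/3) = 47/21.

47/21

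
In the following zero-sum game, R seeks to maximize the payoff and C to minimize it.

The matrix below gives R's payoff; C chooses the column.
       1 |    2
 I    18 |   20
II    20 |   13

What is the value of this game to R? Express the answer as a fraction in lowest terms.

Row minima are 18 and 13, so R's maximin is 18; column maxima are 20 and 20, so C's minimax is 20. These differ, so the equilibrium is in mixed strategies.
Let R play I with probability p. C is indifferent when 18p + 20(1−p) = 20p + 13(1−p), giving p = 7/9.
Let C play 1 with probability q. R is indifferent when 18q + 20(1−q) = 20q + 13(1−q), giving q = 7/9.
The value is 18·(7/9) + (20)·(2/9) = 166/9.

166/9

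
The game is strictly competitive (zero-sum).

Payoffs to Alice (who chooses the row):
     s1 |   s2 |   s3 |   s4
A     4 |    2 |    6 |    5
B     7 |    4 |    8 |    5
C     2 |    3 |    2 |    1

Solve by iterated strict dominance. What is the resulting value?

4

Column s3 is strictly dominated by s4 for Bob (5<6, 5<8, 1<2); eliminate s3.
Row C is strictly dominated by row B (7>2, 4>3, 5>1); eliminate C.
Column s4 is strictly dominated by s2 for Bob (2<5, 4<5); eliminate s4.
Column s1 is strictly dominated by s2 for Bob (2<4, 4<7); eliminate s1.
Row A is strictly dominated by row B (4>2); eliminate A.
Only (B, s2) remains, with payoff 4.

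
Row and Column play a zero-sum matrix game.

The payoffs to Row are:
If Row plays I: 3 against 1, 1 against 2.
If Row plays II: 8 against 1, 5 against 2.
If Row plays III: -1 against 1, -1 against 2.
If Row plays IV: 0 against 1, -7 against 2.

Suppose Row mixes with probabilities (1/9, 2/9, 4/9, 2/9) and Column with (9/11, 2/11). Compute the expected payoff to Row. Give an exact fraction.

11/9

Against (9/11, 2/11), each row's expected payoff is I: 29/11; II: 82/11; III: -1; IV: -14/11.
Taking the (1/9, 2/9, 4/9, 2/9)-weighted average: (1/9)·(29/11) + (2/9)·(82/11) + (4/9)·(-1) + (2/9)·(-14/11) = 11/9.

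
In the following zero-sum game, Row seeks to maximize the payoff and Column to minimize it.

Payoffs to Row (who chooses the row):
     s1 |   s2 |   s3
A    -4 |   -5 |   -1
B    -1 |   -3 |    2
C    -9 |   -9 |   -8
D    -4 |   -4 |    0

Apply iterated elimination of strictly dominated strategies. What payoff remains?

Column s3 is strictly dominated by s1 for Column (-4<-1, -1<2, -9<-8, -4<0); eliminate s3.
Row A is strictly dominated by row B (-1>-4, -3>-5); eliminate A.
Row C is strictly dominated by row B (-1>-9, -3>-9); eliminate C.
Row D is strictly dominated by row B (-1>-4, -3>-4); eliminate D.
Column s1 is strictly dominated by s2 for Column (-3<-1); eliminate s1.
Only (B, s2) remains, with payoff -3.

-3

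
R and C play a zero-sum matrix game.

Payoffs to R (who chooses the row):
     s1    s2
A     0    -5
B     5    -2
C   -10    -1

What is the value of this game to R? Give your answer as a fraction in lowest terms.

Row A is strictly dominated by row B, so R never plays it.
The remaining 2×2 game on (B, C) × (s1, s2) has no saddle point. Let R play B with probability p; indifference gives 5p − 10(1−p) = −2p − (1−p), so p = 9/16.
Similarly C's optimal q on s1 is 1/16, and the value is 5·(1/16) + (-2)·(15/16) = -25/16.

-25/16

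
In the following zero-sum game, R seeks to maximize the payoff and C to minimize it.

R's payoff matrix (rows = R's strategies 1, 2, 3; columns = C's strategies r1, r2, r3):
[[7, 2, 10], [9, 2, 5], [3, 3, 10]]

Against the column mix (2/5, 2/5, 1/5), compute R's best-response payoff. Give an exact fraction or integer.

1: (7)·(2/5) + (2)·(2/5) + (10)·(1/5) = 28/5.
2: (9)·(2/5) + (2)·(2/5) + (5)·(1/5) = 27/5.
3: (3)·(2/5) + (3)·(2/5) + (10)·(1/5) = 22/5.
The best pure response is 1 with expected payoff 28/5.

28/5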